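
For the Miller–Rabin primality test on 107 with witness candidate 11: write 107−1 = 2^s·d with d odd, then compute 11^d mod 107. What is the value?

107 − 1 = 106 = 2^1 · 53, so d = 53.
11^1 ≡ 11 (mod 107)
11^2 ≡ 11^2 = 121 ≡ 14 (mod 107)
11^4 ≡ 14^2 = 196 ≡ 89 (mod 107)
11^8 ≡ 89^2 = 7921 ≡ 3 (mod 107)
11^16 ≡ 3^2 = 9 ≡ 9 (mod 107)
11^32 ≡ 9^2 = 81 ≡ 81 (mod 107)
53 = 32 + 16 + 4 + 1 in binary powers of 2.
So 11^53 ≡ 81 · 9 · 89 · 11 ≡ 1 (mod 107).
Since 11^d ≡ 1 (mod 107), base 11 does not prove 107 composite.

1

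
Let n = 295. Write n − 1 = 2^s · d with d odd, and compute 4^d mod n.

295 − 1 = 294 = 2^1 · 147, so d = 147.
4^1 ≡ 4 (mod 295)
4^2 ≡ 4^2 = 16 ≡ 16 (mod 295)
4^4 ≡ 16^2 = 256 ≡ 256 (mod 295)
4^8 ≡ 256^2 = 65536 ≡ 46 (mod 295)
4^16 ≡ 46^2 = 2116 ≡ 51 (mod 295)
4^32 ≡ 51^2 = 2601 ≡ 241 (mod 295)
4^64 ≡ 241^2 = 58081 ≡ 261 (mod 295)
4^128 ≡ 261^2 = 68121 ≡ 271 (mod 295)
147 = 128 + 16 + 2 + 1 in binary powers of 2.
So 4^147 ≡ 271 · 51 · 16 · 4 ≡ 134 (mod 295).
Squaring chain: 134; never reaches −1, so base 4 is a Miller–Rabin witness that 295 is composite.

134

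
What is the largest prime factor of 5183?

73

5183 = 71 · 73
73 is prime.
So 5183 = 71 · 73; the largest prime factor is 73.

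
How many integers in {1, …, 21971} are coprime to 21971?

Factor: 21971 = 127 · 173.
φ(21971) = (127−1) · (173−1) = 126 · 172 = 21672.

21672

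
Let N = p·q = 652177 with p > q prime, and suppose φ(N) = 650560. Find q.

761

φ(n) = (p−1)(q−1) = n − (p+q) + 1, so p + q = 652177 − 650560 + 1 = 1618.
p and q are the roots of t² − 1618t + 652177 = 0.
Discriminant: 1618² − 4·652177 = 2617924 − 2608708 = 9216; √9216 = 96.
q = (1618 − 96)/2 = 761, p = (1618 + 96)/2 = 857.
Check: 761 · 857 = 652177.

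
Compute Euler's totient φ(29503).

29160

Factor: 29503 = 163 · 181.
φ(29503) = (163−1) · (181−1) = 162 · 180 = 29160.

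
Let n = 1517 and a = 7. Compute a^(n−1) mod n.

107

7^1 ≡ 7 (mod 1517)
7^2 ≡ 7^2 = 49 ≡ 49 (mod 1517)
7^4 ≡ 49^2 = 2401 ≡ 884 (mod 1517)
7^8 ≡ 884^2 = 781456 ≡ 201 (mod 1517)
7^16 ≡ 201^2 = 40401 ≡ 959 (mod 1517)
7^32 ≡ 959^2 = 919681 ≡ 379 (mod 1517)
7^64 ≡ 379^2 = 143641 ≡ 1043 (mod 1517)
7^128 ≡ 1043^2 = 1087849 ≡ 160 (mod 1517)
7^256 ≡ 160^2 = 25600 ≡ 1328 (mod 1517)
7^512 ≡ 1328^2 = 1763584 ≡ 830 (mod 1517)
7^1024 ≡ 830^2 = 688900 ≡ 182 (mod 1517)
1516 = 1024 + 256 + 128 + 64 + 32 + 8 + 4 in binary powers of 2.
So 7^1516 ≡ 182 · 1328 · 160 · 1043 · 379 · 201 · 884 ≡ 107 (mod 1517).
Since 107 ≠ 1, base 7 is a Fermat witness: 1517 is composite.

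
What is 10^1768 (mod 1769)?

1184

10^1 ≡ 10 (mod 1769)
10^2 ≡ 10^2 = 100 ≡ 100 (mod 1769)
10^4 ≡ 100^2 = 10000 ≡ 1155 (mod 1769)
10^8 ≡ 1155^2 = 1334025 ≡ 199 (mod 1769)
10^16 ≡ 199^2 = 39601 ≡ 683 (mod 1769)
10^32 ≡ 683^2 = 466489 ≡ 1242 (mod 1769)
10^64 ≡ 1242^2 = 1542564 ≡ 1765 (mod 1769)
10^128 ≡ 1765^2 = 3115225 ≡ 16 (mod 1769)
10^256 ≡ 16^2 = 256 ≡ 256 (mod 1769)
10^512 ≡ 256^2 = 65536 ≡ 83 (mod 1769)
10^1024 ≡ 83^2 = 6889 ≡ 1582 (mod 1769)
1768 = 1024 + 512 + 128 + 64 + 32 + 8 in binary powers of 2.
So 10^1768 ≡ 1582 · 83 · 16 · 1765 · 1242 · 199 ≡ 1184 (mod 1769).
Since 1184 ≠ 1, base 10 is a Fermat witness: 1769 is composite.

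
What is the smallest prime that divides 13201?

13201 is odd.
Digit sum 7, not divisible by 3.
Ends in 1: not divisible by 5.
7: 13201 = 7·1885 + 6
11: 13201 = 11·1200 + 1
13: 13201 = 13·1015 + 6
17: 13201 = 17·776 + 9
19: 13201 = 19·694 + 15
23: 13201 = 23·573 + 22
29: 13201 = 29·455 + 6
31: 13201 = 31·425 + 26
37: 13201 = 37·356 + 29
41: 13201 = 41·321 + 40
43: 13201 = 43·307

43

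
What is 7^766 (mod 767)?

7^1 ≡ 7 (mod 767)
7^2 ≡ 7^2 = 49 ≡ 49 (mod 767)
7^4 ≡ 49^2 = 2401 ≡ 100 (mod 767)
7^8 ≡ 100^2 = 10000 ≡ 29 (mod 767)
7^16 ≡ 29^2 = 841 ≡ 74 (mod 767)
7^32 ≡ 74^2 = 5476 ≡ 107 (mod 767)
7^64 ≡ 107^2 = 11449 ≡ 711 (mod 767)
7^128 ≡ 711^2 = 505521 ≡ 68 (mod 767)
7^256 ≡ 68^2 = 4624 ≡ 22 (mod 767)
7^512 ≡ 22^2 = 484 ≡ 484 (mod 767)
766 = 512 + 128 + 64 + 32 + 16 + 8 + 4 + 2 in binary powers of 2.
So 7^766 ≡ 484 · 68 · 711 · 107 · 74 · 29 · 100 · 49 ≡ 186 (mod 767).
Since 186 ≠ 1, base 7 is a Fermat witness: 767 is composite.

186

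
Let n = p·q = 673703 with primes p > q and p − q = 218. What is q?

Since p = q + 218, we have 673703 = q(q + 218), so q² + 218q − 673703 = 0.
Discriminant: 218² + 4·673703 = 47524 + 2694812 = 2742336; √2742336 = 1656.
q = (−218 + 1656)/2 = 719, and p = q + 218 = 937.
Check: 719 · 937 = 673703.

719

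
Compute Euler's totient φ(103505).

Factor: 103505 = 5 · 127 · 163.
φ(103505) = (5−1) · (127−1) · (163−1) = 4 · 126 · 162 = 81648.

81648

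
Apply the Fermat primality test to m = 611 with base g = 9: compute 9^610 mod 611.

191

9^1 ≡ 9 (mod 611)
9^2 ≡ 9^2 = 81 ≡ 81 (mod 611)
9^4 ≡ 81^2 = 6561 ≡ 451 (mod 611)
9^8 ≡ 451^2 = 203401 ≡ 549 (mod 611)
9^16 ≡ 549^2 = 301401 ≡ 178 (mod 611)
9^32 ≡ 178^2 = 31684 ≡ 523 (mod 611)
9^64 ≡ 523^2 = 273529 ≡ 412 (mod 611)
9^128 ≡ 412^2 = 169744 ≡ 497 (mod 611)
9^256 ≡ 497^2 = 247009 ≡ 165 (mod 611)
9^512 ≡ 165^2 = 27225 ≡ 341 (mod 611)
610 = 512 + 64 + 32 + 2 in binary powers of 2.
So 9^610 ≡ 341 · 412 · 523 · 81 ≡ 191 (mod 611).
Since 191 ≠ 1, base 9 is a Fermat witness: 611 is composite.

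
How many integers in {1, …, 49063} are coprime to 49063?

Factor: 49063 = 7 · 43 · 163.
φ(49063) = (7−1) · (43−1) · (163−1) = 6 · 42 · 162 = 40824.

40824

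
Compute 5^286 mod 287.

86

5^1 ≡ 5 (mod 287)
5^2 ≡ 5^2 = 25 ≡ 25 (mod 287)
5^4 ≡ 25^2 = 625 ≡ 51 (mod 287)
5^8 ≡ 51^2 = 2601 ≡ 18 (mod 287)
5^16 ≡ 18^2 = 324 ≡ 37 (mod 287)
5^32 ≡ 37^2 = 1369 ≡ 221 (mod 287)
5^64 ≡ 221^2 = 48841 ≡ 51 (mod 287)
5^128 ≡ 51^2 = 2601 ≡ 18 (mod 287)
5^256 ≡ 18^2 = 324 ≡ 37 (mod 287)
286 = 256 + 16 + 8 + 4 + 2 in binary powers of 2.
So 5^286 ≡ 37 · 37 · 18 · 51 · 25 ≡ 86 (mod 287).
Since 86 ≠ 1, base 5 is a Fermat witness: 287 is composite.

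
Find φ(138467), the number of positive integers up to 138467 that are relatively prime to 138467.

Factor: 138467 = 7 · 131 · 151.
φ(138467) = (7−1) · (131−1) · (151−1) = 6 · 130 · 150 = 117000.

117000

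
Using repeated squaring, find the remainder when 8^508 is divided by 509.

1

8^1 ≡ 8 (mod 509)
8^2 ≡ 8^2 = 64 ≡ 64 (mod 509)
8^4 ≡ 64^2 = 4096 ≡ 24 (mod 509)
8^8 ≡ 24^2 = 576 ≡ 67 (mod 509)
8^16 ≡ 67^2 = 4489 ≡ 417 (mod 509)
8^32 ≡ 417^2 = 173889 ≡ 320 (mod 509)
8^64 ≡ 320^2 = 102400 ≡ 91 (mod 509)
8^128 ≡ 91^2 = 8281 ≡ 137 (mod 509)
8^256 ≡ 137^2 = 18769 ≡ 445 (mod 509)
508 = 256 + 128 + 64 + 32 + 16 + 8 + 4 in binary powers of 2.
So 8^508 ≡ 445 · 137 · 91 · 320 · 417 · 67 · 24 ≡ 1 (mod 509).
Since the result is 1, base 8 gives no evidence that 509 is composite.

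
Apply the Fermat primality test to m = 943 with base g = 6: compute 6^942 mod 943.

210

6^1 ≡ 6 (mod 943)
6^2 ≡ 6^2 = 36 ≡ 36 (mod 943)
6^4 ≡ 36^2 = 1296 ≡ 353 (mod 943)
6^8 ≡ 353^2 = 124609 ≡ 133 (mod 943)
6^16 ≡ 133^2 = 17689 ≡ 715 (mod 943)
6^32 ≡ 715^2 = 511225 ≡ 119 (mod 943)
6^64 ≡ 119^2 = 14161 ≡ 16 (mod 943)
6^128 ≡ 16^2 = 256 ≡ 256 (mod 943)
6^256 ≡ 256^2 = 65536 ≡ 469 (mod 943)
6^512 ≡ 469^2 = 219961 ≡ 242 (mod 943)
942 = 512 + 256 + 128 + 32 + 8 + 4 + 2 in binary powers of 2.
So 6^942 ≡ 242 · 469 · 256 · 119 · 133 · 353 · 36 ≡ 210 (mod 943).
Since 210 ≠ 1, base 6 is a Fermat witness: 943 is composite.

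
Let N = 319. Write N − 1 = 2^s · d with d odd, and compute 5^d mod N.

196

319 − 1 = 318 = 2^1 · 159, so d = 159.
5^1 ≡ 5 (mod 319)
5^2 ≡ 5^2 = 25 ≡ 25 (mod 319)
5^4 ≡ 25^2 = 625 ≡ 306 (mod 319)
5^8 ≡ 306^2 = 93636 ≡ 169 (mod 319)
5^16 ≡ 169^2 = 28561 ≡ 170 (mod 319)
5^32 ≡ 170^2 = 28900 ≡ 190 (mod 319)
5^64 ≡ 190^2 = 36100 ≡ 53 (mod 319)
5^128 ≡ 53^2 = 2809 ≡ 257 (mod 319)
159 = 128 + 16 + 8 + 4 + 2 + 1 in binary powers of 2.
So 5^159 ≡ 257 · 170 · 169 · 306 · 25 · 5 ≡ 196 (mod 319).
Squaring chain: 196; never reaches −1, so base 5 is a Miller–Rabin witness that 319 is composite.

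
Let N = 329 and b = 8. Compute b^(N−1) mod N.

8^1 ≡ 8 (mod 329)
8^2 ≡ 8^2 = 64 ≡ 64 (mod 329)
8^4 ≡ 64^2 = 4096 ≡ 148 (mod 329)
8^8 ≡ 148^2 = 21904 ≡ 190 (mod 329)
8^16 ≡ 190^2 = 36100 ≡ 239 (mod 329)
8^32 ≡ 239^2 = 57121 ≡ 204 (mod 329)
8^64 ≡ 204^2 = 41616 ≡ 162 (mod 329)
8^128 ≡ 162^2 = 26244 ≡ 253 (mod 329)
8^256 ≡ 253^2 = 64009 ≡ 183 (mod 329)
328 = 256 + 64 + 8 in binary powers of 2.
So 8^328 ≡ 183 · 162 · 190 ≡ 260 (mod 329).
Since 260 ≠ 1, base 8 is a Fermat witness: 329 is composite.

260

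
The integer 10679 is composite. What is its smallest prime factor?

10679 is odd.
Digit sum 23, not divisible by 3.
Ends in 9: not divisible by 5.
7: 10679 = 7·1525 + 4
11: 10679 = 11·970 + 9
13: 10679 = 13·821 + 6
17: 10679 = 17·628 + 3
19: 10679 = 19·562 + 1
23: 10679 = 23·464 + 7
29: 10679 = 29·368 + 7
31: 10679 = 31·344 + 15
37: 10679 = 37·288 + 23
41: 10679 = 41·260 + 19
43: 10679 = 43·248 + 15
47: 10679 = 47·227 + 10
53: 10679 = 53·201 + 26
59: 10679 = 59·181

59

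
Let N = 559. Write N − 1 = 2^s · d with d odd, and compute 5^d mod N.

242

559 − 1 = 558 = 2^1 · 279, so d = 279.
5^1 ≡ 5 (mod 559)
5^2 ≡ 5^2 = 25 ≡ 25 (mod 559)
5^4 ≡ 25^2 = 625 ≡ 66 (mod 559)
5^8 ≡ 66^2 = 4356 ≡ 443 (mod 559)
5^16 ≡ 443^2 = 196249 ≡ 40 (mod 559)
5^32 ≡ 40^2 = 1600 ≡ 482 (mod 559)
5^64 ≡ 482^2 = 232324 ≡ 339 (mod 559)
5^128 ≡ 339^2 = 114921 ≡ 326 (mod 559)
5^256 ≡ 326^2 = 106276 ≡ 66 (mod 559)
279 = 256 + 16 + 4 + 2 + 1 in binary powers of 2.
So 5^279 ≡ 66 · 40 · 66 · 25 · 5 ≡ 242 (mod 559).
Squaring chain: 242; never reaches −1, so base 5 is a Miller–Rabin witness that 559 is composite.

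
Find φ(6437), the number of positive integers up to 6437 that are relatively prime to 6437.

6240

Factor: 6437 = 41 · 157.
φ(6437) = (41−1) · (157−1) = 40 · 156 = 6240.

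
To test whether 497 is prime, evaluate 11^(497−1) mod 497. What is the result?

11^1 ≡ 11 (mod 497)
11^2 ≡ 11^2 = 121 ≡ 121 (mod 497)
11^4 ≡ 121^2 = 14641 ≡ 228 (mod 497)
11^8 ≡ 228^2 = 51984 ≡ 296 (mod 497)
11^16 ≡ 296^2 = 87616 ≡ 144 (mod 497)
11^32 ≡ 144^2 = 20736 ≡ 359 (mod 497)
11^64 ≡ 359^2 = 128881 ≡ 158 (mod 497)
11^128 ≡ 158^2 = 24964 ≡ 114 (mod 497)
11^256 ≡ 114^2 = 12996 ≡ 74 (mod 497)
496 = 256 + 128 + 64 + 32 + 16 in binary powers of 2.
So 11^496 ≡ 74 · 114 · 158 · 359 · 144 ≡ 466 (mod 497).
Since 466 ≠ 1, base 11 is a Fermat witness: 497 is composite.

466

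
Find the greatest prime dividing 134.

134 = 2 · 67
67 is prime.
So 134 = 2 · 67; the largest prime factor is 67.

67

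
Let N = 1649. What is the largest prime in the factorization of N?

1649 = 17 · 97
97 is prime.
So 1649 = 17 · 97; the largest prime factor is 97.

97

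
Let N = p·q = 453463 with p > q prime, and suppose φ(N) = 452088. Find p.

φ(n) = (p−1)(q−1) = n − (p+q) + 1, so p + q = 453463 − 452088 + 1 = 1376.
p and q are the roots of t² − 1376t + 453463 = 0.
Discriminant: 1376² − 4·453463 = 1893376 − 1813852 = 79524; √79524 = 282.
q = (1376 − 282)/2 = 547, p = (1376 + 282)/2 = 829.
Check: 547 · 829 = 453463.

829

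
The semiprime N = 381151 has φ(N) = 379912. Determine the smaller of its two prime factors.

563

φ(n) = (p−1)(q−1) = n − (p+q) + 1, so p + q = 381151 − 379912 + 1 = 1240.
p and q are the roots of t² − 1240t + 381151 = 0.
Discriminant: 1240² − 4·381151 = 1537600 − 1524604 = 12996; √12996 = 114.
q = (1240 − 114)/2 = 563, p = (1240 + 114)/2 = 677.
Check: 563 · 677 = 381151.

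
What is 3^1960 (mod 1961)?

3^1 ≡ 3 (mod 1961)
3^2 ≡ 3^2 = 9 ≡ 9 (mod 1961)
3^4 ≡ 9^2 = 81 ≡ 81 (mod 1961)
3^8 ≡ 81^2 = 6561 ≡ 678 (mod 1961)
3^16 ≡ 678^2 = 459684 ≡ 810 (mod 1961)
3^32 ≡ 810^2 = 656100 ≡ 1126 (mod 1961)
3^64 ≡ 1126^2 = 1267876 ≡ 1070 (mod 1961)
3^128 ≡ 1070^2 = 1144900 ≡ 1637 (mod 1961)
3^256 ≡ 1637^2 = 2679769 ≡ 1043 (mod 1961)
3^512 ≡ 1043^2 = 1087849 ≡ 1455 (mod 1961)
3^1024 ≡ 1455^2 = 2117025 ≡ 1106 (mod 1961)
1960 = 1024 + 512 + 256 + 128 + 32 + 8 in binary powers of 2.
So 3^1960 ≡ 1106 · 1455 · 1043 · 1637 · 1126 · 678 ≡ 1106 (mod 1961).
Since 1106 ≠ 1, base 3 is a Fermat witness: 1961 is composite.

1106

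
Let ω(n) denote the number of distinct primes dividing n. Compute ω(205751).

205751 = 7^2 · 4199
4199 = 13 · 323
323 = 17 · 19
205751 = 7^2 · 13 · 17 · 19, which has 4 distinct prime factors.

4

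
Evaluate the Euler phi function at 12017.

11760

Factor: 12017 = 61 · 197.
φ(12017) = (61−1) · (197−1) = 60 · 196 = 11760.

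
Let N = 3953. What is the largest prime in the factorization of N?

67

3953 = 59 · 67
67 is prime.
So 3953 = 59 · 67; the largest prime factor is 67.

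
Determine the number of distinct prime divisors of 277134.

6

277134 = 2 · 138567
138567 = 3 · 46189
46189 = 11 · 4199
4199 = 13 · 323
323 = 17 · 19
277134 = 2 · 3 · 11 · 13 · 17 · 19, which has 6 distinct prime factors.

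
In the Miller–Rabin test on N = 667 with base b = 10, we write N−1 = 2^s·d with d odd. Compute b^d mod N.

172

667 − 1 = 666 = 2^1 · 333, so d = 333.
10^1 ≡ 10 (mod 667)
10^2 ≡ 10^2 = 100 ≡ 100 (mod 667)
10^4 ≡ 100^2 = 10000 ≡ 662 (mod 667)
10^8 ≡ 662^2 = 438244 ≡ 25 (mod 667)
10^16 ≡ 25^2 = 625 ≡ 625 (mod 667)
10^32 ≡ 625^2 = 390625 ≡ 430 (mod 667)
10^64 ≡ 430^2 = 184900 ≡ 141 (mod 667)
10^128 ≡ 141^2 = 19881 ≡ 538 (mod 667)
10^256 ≡ 538^2 = 289444 ≡ 633 (mod 667)
333 = 256 + 64 + 8 + 4 + 1 in binary powers of 2.
So 10^333 ≡ 633 · 141 · 25 · 662 · 10 ≡ 172 (mod 667).
Squaring chain: 172; never reaches −1, so base 10 is a Miller–Rabin witness that 667 is composite.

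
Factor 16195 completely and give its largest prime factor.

16195 = 5 · 3239
3239 = 41 · 79
79 is prime.
So 16195 = 5 · 41 · 79; the largest prime factor is 79.

79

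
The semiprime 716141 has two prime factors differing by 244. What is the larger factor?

977

Since p = q + 244, we have 716141 = q(q + 244), so q² + 244q − 716141 = 0.
Discriminant: 244² + 4·716141 = 59536 + 2864564 = 2924100; √2924100 = 1710.
q = (−244 + 1710)/2 = 733, and p = q + 244 = 977.
Check: 733 · 977 = 716141.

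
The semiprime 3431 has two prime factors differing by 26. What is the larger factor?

Since p = q + 26, we have 3431 = q(q + 26), so q² + 26q − 3431 = 0.
Discriminant: 26² + 4·3431 = 676 + 13724 = 14400; √14400 = 120.
q = (−26 + 120)/2 = 47, and p = q + 26 = 73.
Check: 47 · 73 = 3431.

73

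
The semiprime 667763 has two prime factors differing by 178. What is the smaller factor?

733

Since p = q + 178, we have 667763 = q(q + 178), so q² + 178q − 667763 = 0.
Discriminant: 178² + 4·667763 = 31684 + 2671052 = 2702736; √2702736 = 1644.
q = (−178 + 1644)/2 = 733, and p = q + 178 = 911.
Check: 733 · 911 = 667763.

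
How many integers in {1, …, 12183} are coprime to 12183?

Factor: 12183 = 3 · 31 · 131.
φ(12183) = (3−1) · (31−1) · (131−1) = 2 · 30 · 130 = 7800.

7800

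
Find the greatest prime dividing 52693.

52693 = 23 · 2291
2291 = 29 · 79
79 is prime.
So 52693 = 23 · 29 · 79; the largest prime factor is 79.

79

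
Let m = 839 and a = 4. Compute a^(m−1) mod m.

4^1 ≡ 4 (mod 839)
4^2 ≡ 4^2 = 16 ≡ 16 (mod 839)
4^4 ≡ 16^2 = 256 ≡ 256 (mod 839)
4^8 ≡ 256^2 = 65536 ≡ 94 (mod 839)
4^16 ≡ 94^2 = 8836 ≡ 446 (mod 839)
4^32 ≡ 446^2 = 198916 ≡ 73 (mod 839)
4^64 ≡ 73^2 = 5329 ≡ 295 (mod 839)
4^128 ≡ 295^2 = 87025 ≡ 608 (mod 839)
4^256 ≡ 608^2 = 369664 ≡ 504 (mod 839)
4^512 ≡ 504^2 = 254016 ≡ 638 (mod 839)
838 = 512 + 256 + 64 + 4 + 2 in binary powers of 2.
So 4^838 ≡ 638 · 504 · 295 · 256 · 16 ≡ 1 (mod 839).
Since the result is 1, base 4 gives no evidence that 839 is composite.

1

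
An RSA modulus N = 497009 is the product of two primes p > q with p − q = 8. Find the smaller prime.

701

Since p = q + 8, we have 497009 = q(q + 8), so q² + 8q − 497009 = 0.
Discriminant: 8² + 4·497009 = 64 + 1988036 = 1988100; √1988100 = 1410.
q = (−8 + 1410)/2 = 701, and p = q + 8 = 709.
Check: 701 · 709 = 497009.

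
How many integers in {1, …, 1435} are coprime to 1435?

Factor: 1435 = 5 · 7 · 41.
φ(1435) = (5−1) · (7−1) · (41−1) = 4 · 6 · 40 = 960.

960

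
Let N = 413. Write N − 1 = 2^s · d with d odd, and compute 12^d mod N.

413 − 1 = 412 = 2^2 · 103, so d = 103.
12^1 ≡ 12 (mod 413)
12^2 ≡ 12^2 = 144 ≡ 144 (mod 413)
12^4 ≡ 144^2 = 20736 ≡ 86 (mod 413)
12^8 ≡ 86^2 = 7396 ≡ 375 (mod 413)
12^16 ≡ 375^2 = 140625 ≡ 205 (mod 413)
12^32 ≡ 205^2 = 42025 ≡ 312 (mod 413)
12^64 ≡ 312^2 = 97344 ≡ 289 (mod 413)
103 = 64 + 32 + 4 + 2 + 1 in binary powers of 2.
So 12^103 ≡ 289 · 312 · 86 · 144 · 12 ≡ 264 (mod 413).
Squaring chain: 264 → 312; never reaches −1, so base 12 is a Miller–Rabin witness that 413 is composite.

264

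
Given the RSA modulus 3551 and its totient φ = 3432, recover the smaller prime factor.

φ(n) = (p−1)(q−1) = n − (p+q) + 1, so p + q = 3551 − 3432 + 1 = 120.
p and q are the roots of t² − 120t + 3551 = 0.
Discriminant: 120² − 4·3551 = 14400 − 14204 = 196; √196 = 14.
q = (120 − 14)/2 = 53, p = (120 + 14)/2 = 67.
Check: 53 · 67 = 3551.

53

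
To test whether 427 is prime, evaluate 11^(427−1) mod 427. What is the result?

365

11^1 ≡ 11 (mod 427)
11^2 ≡ 11^2 = 121 ≡ 121 (mod 427)
11^4 ≡ 121^2 = 14641 ≡ 123 (mod 427)
11^8 ≡ 123^2 = 15129 ≡ 184 (mod 427)
11^16 ≡ 184^2 = 33856 ≡ 123 (mod 427)
11^32 ≡ 123^2 = 15129 ≡ 184 (mod 427)
11^64 ≡ 184^2 = 33856 ≡ 123 (mod 427)
11^128 ≡ 123^2 = 15129 ≡ 184 (mod 427)
11^256 ≡ 184^2 = 33856 ≡ 123 (mod 427)
426 = 256 + 128 + 32 + 8 + 2 in binary powers of 2.
So 11^426 ≡ 123 · 184 · 184 · 184 · 121 ≡ 365 (mod 427).
Since 365 ≠ 1, base 11 is a Fermat witness: 427 is composite.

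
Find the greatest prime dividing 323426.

89

323426 = 2 · 161713
161713 = 23 · 7031
7031 = 79 · 89
89 is prime.
So 323426 = 2 · 23 · 79 · 89; the largest prime factor is 89.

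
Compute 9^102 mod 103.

1

9^1 ≡ 9 (mod 103)
9^2 ≡ 9^2 = 81 ≡ 81 (mod 103)
9^4 ≡ 81^2 = 6561 ≡ 72 (mod 103)
9^8 ≡ 72^2 = 5184 ≡ 34 (mod 103)
9^16 ≡ 34^2 = 1156 ≡ 23 (mod 103)
9^32 ≡ 23^2 = 529 ≡ 14 (mod 103)
9^64 ≡ 14^2 = 196 ≡ 93 (mod 103)
102 = 64 + 32 + 4 + 2 in binary powers of 2.
So 9^102 ≡ 93 · 14 · 72 · 81 ≡ 1 (mod 103).
Since the result is 1, base 9 gives no evidence that 103 is composite.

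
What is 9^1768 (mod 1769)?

790

9^1 ≡ 9 (mod 1769)
9^2 ≡ 9^2 = 81 ≡ 81 (mod 1769)
9^4 ≡ 81^2 = 6561 ≡ 1254 (mod 1769)
9^8 ≡ 1254^2 = 1572516 ≡ 1644 (mod 1769)
9^16 ≡ 1644^2 = 2702736 ≡ 1473 (mod 1769)
9^32 ≡ 1473^2 = 2169729 ≡ 935 (mod 1769)
9^64 ≡ 935^2 = 874225 ≡ 339 (mod 1769)
9^128 ≡ 339^2 = 114921 ≡ 1705 (mod 1769)
9^256 ≡ 1705^2 = 2907025 ≡ 558 (mod 1769)
9^512 ≡ 558^2 = 311364 ≡ 20 (mod 1769)
9^1024 ≡ 20^2 = 400 ≡ 400 (mod 1769)
1768 = 1024 + 512 + 128 + 64 + 32 + 8 in binary powers of 2.
So 9^1768 ≡ 400 · 20 · 1705 · 339 · 935 · 1644 ≡ 790 (mod 1769).
Since 790 ≠ 1, base 9 is a Fermat witness: 1769 is composite.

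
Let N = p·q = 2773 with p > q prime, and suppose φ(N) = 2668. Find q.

47

φ(n) = (p−1)(q−1) = n − (p+q) + 1, so p + q = 2773 − 2668 + 1 = 106.
p and q are the roots of t² − 106t + 2773 = 0.
Discriminant: 106² − 4·2773 = 11236 − 11092 = 144; √144 = 12.
q = (106 − 12)/2 = 47, p = (106 + 12)/2 = 59.
Check: 47 · 59 = 2773.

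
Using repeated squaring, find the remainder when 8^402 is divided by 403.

8^1 ≡ 8 (mod 403)
8^2 ≡ 8^2 = 64 ≡ 64 (mod 403)
8^4 ≡ 64^2 = 4096 ≡ 66 (mod 403)
8^8 ≡ 66^2 = 4356 ≡ 326 (mod 403)
8^16 ≡ 326^2 = 106276 ≡ 287 (mod 403)
8^32 ≡ 287^2 = 82369 ≡ 157 (mod 403)
8^64 ≡ 157^2 = 24649 ≡ 66 (mod 403)
8^128 ≡ 66^2 = 4356 ≡ 326 (mod 403)
8^256 ≡ 326^2 = 106276 ≡ 287 (mod 403)
402 = 256 + 128 + 16 + 2 in binary powers of 2.
So 8^402 ≡ 287 · 326 · 287 · 64 ≡ 64 (mod 403).
Since 64 ≠ 1, base 8 is a Fermat witness: 403 is composite.

64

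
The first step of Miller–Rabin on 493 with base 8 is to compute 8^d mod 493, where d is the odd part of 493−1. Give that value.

493 − 1 = 492 = 2^2 · 123, so d = 123.
8^1 ≡ 8 (mod 493)
8^2 ≡ 8^2 = 64 ≡ 64 (mod 493)
8^4 ≡ 64^2 = 4096 ≡ 152 (mod 493)
8^8 ≡ 152^2 = 23104 ≡ 426 (mod 493)
8^16 ≡ 426^2 = 181476 ≡ 52 (mod 493)
8^32 ≡ 52^2 = 2704 ≡ 239 (mod 493)
8^64 ≡ 239^2 = 57121 ≡ 426 (mod 493)
123 = 64 + 32 + 16 + 8 + 2 + 1 in binary powers of 2.
So 8^123 ≡ 426 · 239 · 52 · 426 · 64 · 8 ≡ 206 (mod 493).
Squaring chain: 206 → 38; never reaches −1, so base 8 is a Miller–Rabin witness that 493 is composite.

206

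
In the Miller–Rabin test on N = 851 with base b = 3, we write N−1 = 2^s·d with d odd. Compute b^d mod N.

851 − 1 = 850 = 2^1 · 425, so d = 425.
3^1 ≡ 3 (mod 851)
3^2 ≡ 3^2 = 9 ≡ 9 (mod 851)
3^4 ≡ 9^2 = 81 ≡ 81 (mod 851)
3^8 ≡ 81^2 = 6561 ≡ 604 (mod 851)
3^16 ≡ 604^2 = 364816 ≡ 588 (mod 851)
3^32 ≡ 588^2 = 345744 ≡ 238 (mod 851)
3^64 ≡ 238^2 = 56644 ≡ 478 (mod 851)
3^128 ≡ 478^2 = 228484 ≡ 416 (mod 851)
3^256 ≡ 416^2 = 173056 ≡ 303 (mod 851)
425 = 256 + 128 + 32 + 8 + 1 in binary powers of 2.
So 3^425 ≡ 303 · 416 · 238 · 604 · 3 ≡ 324 (mod 851).
Squaring chain: 324; never reaches −1, so base 3 is a Miller–Rabin witness that 851 is composite.

324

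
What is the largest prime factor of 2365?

2365 = 5 · 473
473 = 11 · 43
43 is prime.
So 2365 = 5 · 11 · 43; the largest prime factor is 43.

43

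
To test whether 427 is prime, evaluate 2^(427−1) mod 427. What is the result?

64

2^1 ≡ 2 (mod 427)
2^2 ≡ 2^2 = 4 ≡ 4 (mod 427)
2^4 ≡ 4^2 = 16 ≡ 16 (mod 427)
2^8 ≡ 16^2 = 256 ≡ 256 (mod 427)
2^16 ≡ 256^2 = 65536 ≡ 205 (mod 427)
2^32 ≡ 205^2 = 42025 ≡ 179 (mod 427)
2^64 ≡ 179^2 = 32041 ≡ 16 (mod 427)
2^128 ≡ 16^2 = 256 ≡ 256 (mod 427)
2^256 ≡ 256^2 = 65536 ≡ 205 (mod 427)
426 = 256 + 128 + 32 + 8 + 2 in binary powers of 2.
So 2^426 ≡ 205 · 256 · 179 · 256 · 4 ≡ 64 (mod 427).
Since 64 ≠ 1, base 2 is a Fermat witness: 427 is composite.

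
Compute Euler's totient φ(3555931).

Factor: 3555931 = 107 · 167 · 199.
φ(3555931) = (107−1) · (167−1) · (199−1) = 106 · 166 · 198 = 3484008.

3484008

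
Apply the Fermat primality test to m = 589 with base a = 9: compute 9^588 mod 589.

140

9^1 ≡ 9 (mod 589)
9^2 ≡ 9^2 = 81 ≡ 81 (mod 589)
9^4 ≡ 81^2 = 6561 ≡ 82 (mod 589)
9^8 ≡ 82^2 = 6724 ≡ 245 (mod 589)
9^16 ≡ 245^2 = 60025 ≡ 536 (mod 589)
9^32 ≡ 536^2 = 287296 ≡ 453 (mod 589)
9^64 ≡ 453^2 = 205209 ≡ 237 (mod 589)
9^128 ≡ 237^2 = 56169 ≡ 214 (mod 589)
9^256 ≡ 214^2 = 45796 ≡ 443 (mod 589)
9^512 ≡ 443^2 = 196249 ≡ 112 (mod 589)
588 = 512 + 64 + 8 + 4 in binary powers of 2.
So 9^588 ≡ 112 · 237 · 245 · 82 ≡ 140 (mod 589).
Since 140 ≠ 1, base 9 is a Fermat witness: 589 is composite.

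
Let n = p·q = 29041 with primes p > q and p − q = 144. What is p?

257

Since p = q + 144, we have 29041 = q(q + 144), so q² + 144q − 29041 = 0.
Discriminant: 144² + 4·29041 = 20736 + 116164 = 136900; √136900 = 370.
q = (−144 + 370)/2 = 113, and p = q + 144 = 257.
Check: 113 · 257 = 29041.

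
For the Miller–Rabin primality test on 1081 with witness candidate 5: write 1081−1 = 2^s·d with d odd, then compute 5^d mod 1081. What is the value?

608

1081 − 1 = 1080 = 2^3 · 135, so d = 135.
5^1 ≡ 5 (mod 1081)
5^2 ≡ 5^2 = 25 ≡ 25 (mod 1081)
5^4 ≡ 25^2 = 625 ≡ 625 (mod 1081)
5^8 ≡ 625^2 = 390625 ≡ 384 (mod 1081)
5^16 ≡ 384^2 = 147456 ≡ 440 (mod 1081)
5^32 ≡ 440^2 = 193600 ≡ 101 (mod 1081)
5^64 ≡ 101^2 = 10201 ≡ 472 (mod 1081)
5^128 ≡ 472^2 = 222784 ≡ 98 (mod 1081)
135 = 128 + 4 + 2 + 1 in binary powers of 2.
So 5^135 ≡ 98 · 625 · 25 · 5 ≡ 608 (mod 1081).
Squaring chain: 608 → 1043 → 363; never reaches −1, so base 5 is a Miller–Rabin witness that 1081 is composite.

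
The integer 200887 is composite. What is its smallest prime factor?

19

200887 is odd.
Digit sum 25, not divisible by 3.
Ends in 7: not divisible by 5.
7: 200887 = 7·28698 + 1
11: 200887 = 11·18262 + 5
13: 200887 = 13·15452 + 11
17: 200887 = 17·11816 + 15
19: 200887 = 19·10573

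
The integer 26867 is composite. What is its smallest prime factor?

26867 is odd.
Digit sum 29, not divisible by 3.
Ends in 7: not divisible by 5.
7: 26867 = 7·3838 + 1
11: 26867 = 11·2442 + 5
13: 26867 = 13·2066 + 9
17: 26867 = 17·1580 + 7
19: 26867 = 19·1414 + 1
23: 26867 = 23·1168 + 3
29: 26867 = 29·926 + 13
31: 26867 = 31·866 + 21
37: 26867 = 37·726 + 5
41: 26867 = 41·655 + 12
43: 26867 = 43·624 + 35
47: 26867 = 47·571 + 30
53: 26867 = 53·506 + 49
59: 26867 = 59·455 + 22
61: 26867 = 61·440 + 27
67: 26867 = 67·401

67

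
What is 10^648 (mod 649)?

10^1 ≡ 10 (mod 649)
10^2 ≡ 10^2 = 100 ≡ 100 (mod 649)
10^4 ≡ 100^2 = 10000 ≡ 265 (mod 649)
10^8 ≡ 265^2 = 70225 ≡ 133 (mod 649)
10^16 ≡ 133^2 = 17689 ≡ 166 (mod 649)
10^32 ≡ 166^2 = 27556 ≡ 298 (mod 649)
10^64 ≡ 298^2 = 88804 ≡ 540 (mod 649)
10^128 ≡ 540^2 = 291600 ≡ 199 (mod 649)
10^256 ≡ 199^2 = 39601 ≡ 12 (mod 649)
10^512 ≡ 12^2 = 144 ≡ 144 (mod 649)
648 = 512 + 128 + 8 in binary powers of 2.
So 10^648 ≡ 144 · 199 · 133 ≡ 320 (mod 649).
Since 320 ≠ 1, base 10 is a Fermat witness: 649 is composite.

320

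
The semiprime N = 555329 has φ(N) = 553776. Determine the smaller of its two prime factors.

φ(n) = (p−1)(q−1) = n − (p+q) + 1, so p + q = 555329 − 553776 + 1 = 1554.
p and q are the roots of t² − 1554t + 555329 = 0.
Discriminant: 1554² − 4·555329 = 2414916 − 2221316 = 193600; √193600 = 440.
q = (1554 − 440)/2 = 557, p = (1554 + 440)/2 = 997.
Check: 557 · 997 = 555329.

557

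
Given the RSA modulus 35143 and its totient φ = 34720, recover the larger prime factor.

φ(n) = (p−1)(q−1) = n − (p+q) + 1, so p + q = 35143 − 34720 + 1 = 424.
p and q are the roots of t² − 424t + 35143 = 0.
Discriminant: 424² − 4·35143 = 179776 − 140572 = 39204; √39204 = 198.
q = (424 − 198)/2 = 113, p = (424 + 198)/2 = 311.
Check: 113 · 311 = 35143.

311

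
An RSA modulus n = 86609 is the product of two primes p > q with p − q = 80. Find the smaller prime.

257

Since p = q + 80, we have 86609 = q(q + 80), so q² + 80q − 86609 = 0.
Discriminant: 80² + 4·86609 = 6400 + 346436 = 352836; √352836 = 594.
q = (−80 + 594)/2 = 257, and p = q + 80 = 337.
Check: 257 · 337 = 86609.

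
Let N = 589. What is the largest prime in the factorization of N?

589 = 19 · 31
31 is prime.
So 589 = 19 · 31; the largest prime factor is 31.

31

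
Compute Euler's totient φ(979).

880

Factor: 979 = 11 · 89.
φ(979) = (11−1) · (89−1) = 10 · 88 = 880.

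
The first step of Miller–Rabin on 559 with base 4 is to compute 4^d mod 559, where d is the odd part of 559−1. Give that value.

559 − 1 = 558 = 2^1 · 279, so d = 279.
4^1 ≡ 4 (mod 559)
4^2 ≡ 4^2 = 16 ≡ 16 (mod 559)
4^4 ≡ 16^2 = 256 ≡ 256 (mod 559)
4^8 ≡ 256^2 = 65536 ≡ 133 (mod 559)
4^16 ≡ 133^2 = 17689 ≡ 360 (mod 559)
4^32 ≡ 360^2 = 129600 ≡ 471 (mod 559)
4^64 ≡ 471^2 = 221841 ≡ 477 (mod 559)
4^128 ≡ 477^2 = 227529 ≡ 16 (mod 559)
4^256 ≡ 16^2 = 256 ≡ 256 (mod 559)
279 = 256 + 16 + 4 + 2 + 1 in binary powers of 2.
So 4^279 ≡ 256 · 360 · 256 · 16 · 4 ≡ 441 (mod 559).
Squaring chain: 441; never reaches −1, so base 4 is a Miller–Rabin witness that 559 is composite.

441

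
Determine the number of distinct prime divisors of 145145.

145145 = 5 · 29029
29029 = 7 · 4147
4147 = 11 · 377
377 = 13 · 29
145145 = 5 · 7 · 11 · 13 · 29, which has 5 distinct prime factors.

5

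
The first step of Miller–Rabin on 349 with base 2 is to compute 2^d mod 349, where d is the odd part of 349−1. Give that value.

349 − 1 = 348 = 2^2 · 87, so d = 87.
2^1 ≡ 2 (mod 349)
2^2 ≡ 2^2 = 4 ≡ 4 (mod 349)
2^4 ≡ 4^2 = 16 ≡ 16 (mod 349)
2^8 ≡ 16^2 = 256 ≡ 256 (mod 349)
2^16 ≡ 256^2 = 65536 ≡ 273 (mod 349)
2^32 ≡ 273^2 = 74529 ≡ 192 (mod 349)
2^64 ≡ 192^2 = 36864 ≡ 219 (mod 349)
87 = 64 + 16 + 4 + 2 + 1 in binary powers of 2.
So 2^87 ≡ 219 · 273 · 16 · 4 · 2 ≡ 213 (mod 349).
Squaring chain: 213 → 348; reaches −1, so base 2 does not prove 349 composite.

213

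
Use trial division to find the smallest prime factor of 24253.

24253 is odd.
Digit sum 16, not divisible by 3.
Ends in 3: not divisible by 5.
7: 24253 = 7·3464 + 5
11: 24253 = 11·2204 + 9
13: 24253 = 13·1865 + 8
17: 24253 = 17·1426 + 11
19: 24253 = 19·1276 + 9
23: 24253 = 23·1054 + 11
29: 24253 = 29·836 + 9
31: 24253 = 31·782 + 11
37: 24253 = 37·655 + 18
41: 24253 = 41·591 + 22
43: 24253 = 43·564 + 1
47: 24253 = 47·516 + 1
53: 24253 = 53·457 + 32
59: 24253 = 59·411 + 4
61: 24253 = 61·397 + 36
67: 24253 = 67·361 + 66
71: 24253 = 71·341 + 42
73: 24253 = 73·332 + 17
79: 24253 = 79·307

79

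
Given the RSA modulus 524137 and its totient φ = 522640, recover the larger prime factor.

φ(n) = (p−1)(q−1) = n − (p+q) + 1, so p + q = 524137 − 522640 + 1 = 1498.
p and q are the roots of t² − 1498t + 524137 = 0.
Discriminant: 1498² − 4·524137 = 2244004 − 2096548 = 147456; √147456 = 384.
q = (1498 − 384)/2 = 557, p = (1498 + 384)/2 = 941.
Check: 557 · 941 = 524137.

941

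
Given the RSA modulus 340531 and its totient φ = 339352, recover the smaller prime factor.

503

φ(n) = (p−1)(q−1) = n − (p+q) + 1, so p + q = 340531 − 339352 + 1 = 1180.
p and q are the roots of t² − 1180t + 340531 = 0.
Discriminant: 1180² − 4·340531 = 1392400 − 1362124 = 30276; √30276 = 174.
q = (1180 − 174)/2 = 503, p = (1180 + 174)/2 = 677.
Check: 503 · 677 = 340531.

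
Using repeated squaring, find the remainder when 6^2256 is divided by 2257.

6^1 ≡ 6 (mod 2257)
6^2 ≡ 6^2 = 36 ≡ 36 (mod 2257)
6^4 ≡ 36^2 = 1296 ≡ 1296 (mod 2257)
6^8 ≡ 1296^2 = 1679616 ≡ 408 (mod 2257)
6^16 ≡ 408^2 = 166464 ≡ 1703 (mod 2257)
6^32 ≡ 1703^2 = 2900209 ≡ 2221 (mod 2257)
6^64 ≡ 2221^2 = 4932841 ≡ 1296 (mod 2257)
6^128 ≡ 1296^2 = 1679616 ≡ 408 (mod 2257)
6^256 ≡ 408^2 = 166464 ≡ 1703 (mod 2257)
6^512 ≡ 1703^2 = 2900209 ≡ 2221 (mod 2257)
6^1024 ≡ 2221^2 = 4932841 ≡ 1296 (mod 2257)
6^2048 ≡ 1296^2 = 1679616 ≡ 408 (mod 2257)
2256 = 2048 + 128 + 64 + 16 in binary powers of 2.
So 6^2256 ≡ 408 · 408 · 1296 · 1703 ≡ 741 (mod 2257).
Since 741 ≠ 1, base 6 is a Fermat witness: 2257 is composite.

741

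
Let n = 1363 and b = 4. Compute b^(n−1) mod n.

836

4^1 ≡ 4 (mod 1363)
4^2 ≡ 4^2 = 16 ≡ 16 (mod 1363)
4^4 ≡ 16^2 = 256 ≡ 256 (mod 1363)
4^8 ≡ 256^2 = 65536 ≡ 112 (mod 1363)
4^16 ≡ 112^2 = 12544 ≡ 277 (mod 1363)
4^32 ≡ 277^2 = 76729 ≡ 401 (mod 1363)
4^64 ≡ 401^2 = 160801 ≡ 1330 (mod 1363)
4^128 ≡ 1330^2 = 1768900 ≡ 1089 (mod 1363)
4^256 ≡ 1089^2 = 1185921 ≡ 111 (mod 1363)
4^512 ≡ 111^2 = 12321 ≡ 54 (mod 1363)
4^1024 ≡ 54^2 = 2916 ≡ 190 (mod 1363)
1362 = 1024 + 256 + 64 + 16 + 2 in binary powers of 2.
So 4^1362 ≡ 190 · 111 · 1330 · 277 · 16 ≡ 836 (mod 1363).
Since 836 ≠ 1, base 4 is a Fermat witness: 1363 is composite.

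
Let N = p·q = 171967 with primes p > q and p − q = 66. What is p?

Since p = q + 66, we have 171967 = q(q + 66), so q² + 66q − 171967 = 0.
Discriminant: 66² + 4·171967 = 4356 + 687868 = 692224; √692224 = 832.
q = (−66 + 832)/2 = 383, and p = q + 66 = 449.
Check: 383 · 449 = 171967.

449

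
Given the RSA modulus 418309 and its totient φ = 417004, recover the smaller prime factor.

φ(n) = (p−1)(q−1) = n − (p+q) + 1, so p + q = 418309 − 417004 + 1 = 1306.
p and q are the roots of t² − 1306t + 418309 = 0.
Discriminant: 1306² − 4·418309 = 1705636 − 1673236 = 32400; √32400 = 180.
q = (1306 − 180)/2 = 563, p = (1306 + 180)/2 = 743.
Check: 563 · 743 = 418309.

563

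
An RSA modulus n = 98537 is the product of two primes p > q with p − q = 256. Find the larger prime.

467

Since p = q + 256, we have 98537 = q(q + 256), so q² + 256q − 98537 = 0.
Discriminant: 256² + 4·98537 = 65536 + 394148 = 459684; √459684 = 678.
q = (−256 + 678)/2 = 211, and p = q + 256 = 467.
Check: 211 · 467 = 98537.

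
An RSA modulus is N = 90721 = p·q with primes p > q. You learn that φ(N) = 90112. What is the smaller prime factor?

257

φ(n) = (p−1)(q−1) = n − (p+q) + 1, so p + q = 90721 − 90112 + 1 = 610.
p and q are the roots of t² − 610t + 90721 = 0.
Discriminant: 610² − 4·90721 = 372100 − 362884 = 9216; √9216 = 96.
q = (610 − 96)/2 = 257, p = (610 + 96)/2 = 353.
Check: 257 · 353 = 90721.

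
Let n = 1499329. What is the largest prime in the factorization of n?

1499329 = 13 · 115333
115333 = 29 · 3977
3977 = 41 · 97
97 is prime.
So 1499329 = 13 · 29 · 41 · 97; the largest prime factor is 97.

97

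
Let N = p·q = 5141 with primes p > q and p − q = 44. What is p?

97

Since p = q + 44, we have 5141 = q(q + 44), so q² + 44q − 5141 = 0.
Discriminant: 44² + 4·5141 = 1936 + 20564 = 22500; √22500 = 150.
q = (−44 + 150)/2 = 53, and p = q + 44 = 97.
Check: 53 · 97 = 5141.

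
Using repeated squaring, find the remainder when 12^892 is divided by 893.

178

12^1 ≡ 12 (mod 893)
12^2 ≡ 12^2 = 144 ≡ 144 (mod 893)
12^4 ≡ 144^2 = 20736 ≡ 197 (mod 893)
12^8 ≡ 197^2 = 38809 ≡ 410 (mod 893)
12^16 ≡ 410^2 = 168100 ≡ 216 (mod 893)
12^32 ≡ 216^2 = 46656 ≡ 220 (mod 893)
12^64 ≡ 220^2 = 48400 ≡ 178 (mod 893)
12^128 ≡ 178^2 = 31684 ≡ 429 (mod 893)
12^256 ≡ 429^2 = 184041 ≡ 83 (mod 893)
12^512 ≡ 83^2 = 6889 ≡ 638 (mod 893)
892 = 512 + 256 + 64 + 32 + 16 + 8 + 4 in binary powers of 2.
So 12^892 ≡ 638 · 83 · 178 · 220 · 216 · 410 · 197 ≡ 178 (mod 893).
Since 178 ≠ 1, base 12 is a Fermat witness: 893 is composite.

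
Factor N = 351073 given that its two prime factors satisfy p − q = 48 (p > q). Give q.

Since p = q + 48, we have 351073 = q(q + 48), so q² + 48q − 351073 = 0.
Discriminant: 48² + 4·351073 = 2304 + 1404292 = 1406596; √1406596 = 1186.
q = (−48 + 1186)/2 = 569, and p = q + 48 = 617.
Check: 569 · 617 = 351073.

569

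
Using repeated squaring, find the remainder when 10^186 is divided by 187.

10^1 ≡ 10 (mod 187)
10^2 ≡ 10^2 = 100 ≡ 100 (mod 187)
10^4 ≡ 100^2 = 10000 ≡ 89 (mod 187)
10^8 ≡ 89^2 = 7921 ≡ 67 (mod 187)
10^16 ≡ 67^2 = 4489 ≡ 1 (mod 187)
10^32 ≡ 1^2 = 1 ≡ 1 (mod 187)
10^64 ≡ 1^2 = 1 ≡ 1 (mod 187)
10^128 ≡ 1^2 = 1 ≡ 1 (mod 187)
186 = 128 + 32 + 16 + 8 + 2 in binary powers of 2.
So 10^186 ≡ 1 · 1 · 1 · 67 · 100 ≡ 155 (mod 187).
Since 155 ≠ 1, base 10 is a Fermat witness: 187 is composite.

155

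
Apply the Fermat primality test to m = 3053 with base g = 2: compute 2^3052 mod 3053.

2968

2^1 ≡ 2 (mod 3053)
2^2 ≡ 2^2 = 4 ≡ 4 (mod 3053)
2^4 ≡ 4^2 = 16 ≡ 16 (mod 3053)
2^8 ≡ 16^2 = 256 ≡ 256 (mod 3053)
2^16 ≡ 256^2 = 65536 ≡ 1423 (mod 3053)
2^32 ≡ 1423^2 = 2024929 ≡ 790 (mod 3053)
2^64 ≡ 790^2 = 624100 ≡ 1288 (mod 3053)
2^128 ≡ 1288^2 = 1658944 ≡ 1165 (mod 3053)
2^256 ≡ 1165^2 = 1357225 ≡ 1693 (mod 3053)
2^512 ≡ 1693^2 = 2866249 ≡ 2535 (mod 3053)
2^1024 ≡ 2535^2 = 6426225 ≡ 2713 (mod 3053)
2^2048 ≡ 2713^2 = 7360369 ≡ 2639 (mod 3053)
3052 = 2048 + 512 + 256 + 128 + 64 + 32 + 8 + 4 in binary powers of 2.
So 2^3052 ≡ 2639 · 2535 · 1693 · 1165 · 1288 · 790 · 256 · 16 ≡ 2968 (mod 3053).
Since 2968 ≠ 1, base 2 is a Fermat witness: 3053 is composite.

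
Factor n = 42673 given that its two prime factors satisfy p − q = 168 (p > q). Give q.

Since p = q + 168, we have 42673 = q(q + 168), so q² + 168q − 42673 = 0.
Discriminant: 168² + 4·42673 = 28224 + 170692 = 198916; √198916 = 446.
q = (−168 + 446)/2 = 139, and p = q + 168 = 307.
Check: 139 · 307 = 42673.

139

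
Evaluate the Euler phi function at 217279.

204120

Factor: 217279 = 31 · 43 · 163.
φ(217279) = (31−1) · (43−1) · (163−1) = 30 · 42 · 162 = 204120.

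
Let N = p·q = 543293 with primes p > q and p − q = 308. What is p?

907

Since p = q + 308, we have 543293 = q(q + 308), so q² + 308q − 543293 = 0.
Discriminant: 308² + 4·543293 = 94864 + 2173172 = 2268036; √2268036 = 1506.
q = (−308 + 1506)/2 = 599, and p = q + 308 = 907.
Check: 599 · 907 = 543293.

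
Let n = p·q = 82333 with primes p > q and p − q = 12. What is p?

293

Since p = q + 12, we have 82333 = q(q + 12), so q² + 12q − 82333 = 0.
Discriminant: 12² + 4·82333 = 144 + 329332 = 329476; √329476 = 574.
q = (−12 + 574)/2 = 281, and p = q + 12 = 293.
Check: 281 · 293 = 82333.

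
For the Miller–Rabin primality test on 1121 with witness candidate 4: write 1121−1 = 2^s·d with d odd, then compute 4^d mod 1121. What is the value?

1121 − 1 = 1120 = 2^5 · 35, so d = 35.
4^1 ≡ 4 (mod 1121)
4^2 ≡ 4^2 = 16 ≡ 16 (mod 1121)
4^4 ≡ 16^2 = 256 ≡ 256 (mod 1121)
4^8 ≡ 256^2 = 65536 ≡ 518 (mod 1121)
4^16 ≡ 518^2 = 268324 ≡ 405 (mod 1121)
4^32 ≡ 405^2 = 164025 ≡ 359 (mod 1121)
35 = 32 + 2 + 1 in binary powers of 2.
So 4^35 ≡ 359 · 16 · 4 ≡ 556 (mod 1121).
Squaring chain: 556 → 861 → 340 → 137 → 833; never reaches −1, so base 4 is a Miller–Rabin witness that 1121 is composite.

556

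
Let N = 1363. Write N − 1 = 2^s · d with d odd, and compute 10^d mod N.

1363 − 1 = 1362 = 2^1 · 681, so d = 681.
10^1 ≡ 10 (mod 1363)
10^2 ≡ 10^2 = 100 ≡ 100 (mod 1363)
10^4 ≡ 100^2 = 10000 ≡ 459 (mod 1363)
10^8 ≡ 459^2 = 210681 ≡ 779 (mod 1363)
10^16 ≡ 779^2 = 606841 ≡ 306 (mod 1363)
10^32 ≡ 306^2 = 93636 ≡ 952 (mod 1363)
10^64 ≡ 952^2 = 906304 ≡ 1272 (mod 1363)
10^128 ≡ 1272^2 = 1617984 ≡ 103 (mod 1363)
10^256 ≡ 103^2 = 10609 ≡ 1068 (mod 1363)
10^512 ≡ 1068^2 = 1140624 ≡ 1156 (mod 1363)
681 = 512 + 128 + 32 + 8 + 1 in binary powers of 2.
So 10^681 ≡ 1156 · 103 · 952 · 779 · 10 ≡ 1265 (mod 1363).
Squaring chain: 1265; never reaches −1, so base 10 is a Miller–Rabin witness that 1363 is composite.

1265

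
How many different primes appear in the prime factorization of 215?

2

215 = 5 · 43
215 = 5 · 43, which has 2 distinct prime factors.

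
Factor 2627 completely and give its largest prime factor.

2627 = 37 · 71
71 is prime.
So 2627 = 37 · 71; the largest prime factor is 71.

71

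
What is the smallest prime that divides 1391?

13

1391 is odd.
Digit sum 14, not divisible by 3.
Ends in 1: not divisible by 5.
7: 1391 = 7·198 + 5
11: 1391 = 11·126 + 5
13: 1391 = 13·107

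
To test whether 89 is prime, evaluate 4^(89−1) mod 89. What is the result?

4^1 ≡ 4 (mod 89)
4^2 ≡ 4^2 = 16 ≡ 16 (mod 89)
4^4 ≡ 16^2 = 256 ≡ 78 (mod 89)
4^8 ≡ 78^2 = 6084 ≡ 32 (mod 89)
4^16 ≡ 32^2 = 1024 ≡ 45 (mod 89)
4^32 ≡ 45^2 = 2025 ≡ 67 (mod 89)
4^64 ≡ 67^2 = 4489 ≡ 39 (mod 89)
88 = 64 + 16 + 8 in binary powers of 2.
So 4^88 ≡ 39 · 45 · 32 ≡ 1 (mod 89).
Since the result is 1, base 4 gives no evidence that 89 is composite.

1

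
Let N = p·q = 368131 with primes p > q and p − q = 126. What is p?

Since p = q + 126, we have 368131 = q(q + 126), so q² + 126q − 368131 = 0.
Discriminant: 126² + 4·368131 = 15876 + 1472524 = 1488400; √1488400 = 1220.
q = (−126 + 1220)/2 = 547, and p = q + 126 = 673.
Check: 547 · 673 = 368131.

673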